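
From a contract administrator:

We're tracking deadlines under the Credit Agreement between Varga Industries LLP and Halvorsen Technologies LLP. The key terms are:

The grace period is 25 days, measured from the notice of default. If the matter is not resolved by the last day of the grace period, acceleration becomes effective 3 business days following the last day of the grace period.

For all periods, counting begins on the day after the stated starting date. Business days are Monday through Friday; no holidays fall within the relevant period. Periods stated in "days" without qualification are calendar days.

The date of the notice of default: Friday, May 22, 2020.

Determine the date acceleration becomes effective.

The last day of the grace period: 25 calendar days after May 22, 2020 is June 16, 2020.
The date acceleration becomes effective: 3 business days after Tuesday, June 16, 2020, skipping weekends — Jun 17, Jun 18, Jun 19 — lands on Friday, June 19, 2020.

June 19, 2020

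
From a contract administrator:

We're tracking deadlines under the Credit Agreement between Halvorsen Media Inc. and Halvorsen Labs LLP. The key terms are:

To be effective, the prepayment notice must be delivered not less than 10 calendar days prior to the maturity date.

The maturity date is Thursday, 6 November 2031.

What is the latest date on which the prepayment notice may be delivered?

Counting back 10 calendar days from 6 November 2031 gives 27 October 2031.

27 October 2031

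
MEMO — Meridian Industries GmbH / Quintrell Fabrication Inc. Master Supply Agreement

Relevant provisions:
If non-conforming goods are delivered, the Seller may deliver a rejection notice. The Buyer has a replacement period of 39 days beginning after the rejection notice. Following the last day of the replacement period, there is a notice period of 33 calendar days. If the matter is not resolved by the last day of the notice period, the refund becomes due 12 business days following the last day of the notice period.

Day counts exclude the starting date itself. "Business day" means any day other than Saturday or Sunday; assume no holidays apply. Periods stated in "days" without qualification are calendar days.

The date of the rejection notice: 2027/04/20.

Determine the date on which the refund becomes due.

The last day of the replacement period: 39 calendar days after 2027/04/20 is 2027/05/29.
The last day of the notice period: 2027/05/29 + 33 days = 2027/07/01.
From Thursday, 2027/07/01, 12 business days (Jul 2, Jul 5, Jul 6, Jul 7, …, Jul 15, Jul 16, Jul 19, skipping weekends) brings us to Monday, 2027/07/19, which is the date on which the refund becomes due.

2027/07/19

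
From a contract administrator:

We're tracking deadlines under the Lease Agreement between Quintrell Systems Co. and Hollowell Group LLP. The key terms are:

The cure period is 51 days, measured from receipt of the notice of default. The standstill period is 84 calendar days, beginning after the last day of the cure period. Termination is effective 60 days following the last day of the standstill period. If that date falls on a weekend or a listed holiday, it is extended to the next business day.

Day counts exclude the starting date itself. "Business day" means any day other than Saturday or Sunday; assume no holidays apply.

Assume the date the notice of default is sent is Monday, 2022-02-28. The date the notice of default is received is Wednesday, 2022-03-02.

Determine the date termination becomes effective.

The last day of the cure period: 2022-03-02 + 51 days = 2022-04-22.
Adding 84 calendar days to 2022-04-22 gives 2022-07-15, which is the last day of the standstill period.
The date termination becomes effective: 60 calendar days after 2022-07-15 is 2022-09-13. 2022-09-13 is a Tuesday, so no roll-forward applies.

2022-09-13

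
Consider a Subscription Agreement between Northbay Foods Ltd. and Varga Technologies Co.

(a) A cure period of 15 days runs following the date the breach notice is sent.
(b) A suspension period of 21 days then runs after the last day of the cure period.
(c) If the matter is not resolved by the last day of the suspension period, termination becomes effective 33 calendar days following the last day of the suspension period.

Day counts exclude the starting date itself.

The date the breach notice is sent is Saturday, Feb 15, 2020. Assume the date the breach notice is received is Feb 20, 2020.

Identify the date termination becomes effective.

Apr 24, 2020

The last day of the cure period: Feb 15, 2020 + 15 days = Mar 1, 2020.
The last day of the suspension period: 21 calendar days after Mar 1, 2020 is Mar 22, 2020.
The date termination becomes effective: Mar 22, 2020 + 33 days = Apr 24, 2020.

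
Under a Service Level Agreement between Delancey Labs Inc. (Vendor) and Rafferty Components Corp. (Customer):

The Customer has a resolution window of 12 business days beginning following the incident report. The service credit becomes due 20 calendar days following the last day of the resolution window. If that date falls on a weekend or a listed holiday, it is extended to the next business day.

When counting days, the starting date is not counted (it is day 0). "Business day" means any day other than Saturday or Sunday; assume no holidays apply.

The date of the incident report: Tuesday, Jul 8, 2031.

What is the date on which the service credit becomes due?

From Tuesday, Jul 8, 2031, 12 business days (Jul 9, Jul 10, Jul 11, Jul 14, …, Jul 22, Jul 23, Jul 24, skipping weekends) brings us to Thursday, Jul 24, 2031, which is the last day of the resolution window.
The date on which the service credit becomes due: Jul 24, 2031 + 20 days = Aug 13, 2031. Aug 13, 2031 is a Wednesday, so no roll-forward applies.

Aug 13, 2031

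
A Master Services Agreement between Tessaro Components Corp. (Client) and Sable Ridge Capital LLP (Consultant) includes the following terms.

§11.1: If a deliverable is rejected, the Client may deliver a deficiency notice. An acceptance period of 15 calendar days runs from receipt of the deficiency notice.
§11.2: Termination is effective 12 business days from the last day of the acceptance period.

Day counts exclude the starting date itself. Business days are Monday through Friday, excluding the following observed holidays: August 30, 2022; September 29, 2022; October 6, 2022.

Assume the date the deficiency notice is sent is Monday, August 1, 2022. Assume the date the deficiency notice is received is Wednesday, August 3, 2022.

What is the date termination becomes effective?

September 6, 2022

Adding 15 calendar days to August 3, 2022 gives August 18, 2022, which is the last day of the acceptance period.
The date termination becomes effective: counting 12 business days from Thursday, August 18, 2022 (Aug 19, Aug 22, Aug 23, Aug 24, …, Sep 2, Sep 5, Sep 6, skipping weekends and the listed holiday on Aug 30) reaches Tuesday, September 6, 2022.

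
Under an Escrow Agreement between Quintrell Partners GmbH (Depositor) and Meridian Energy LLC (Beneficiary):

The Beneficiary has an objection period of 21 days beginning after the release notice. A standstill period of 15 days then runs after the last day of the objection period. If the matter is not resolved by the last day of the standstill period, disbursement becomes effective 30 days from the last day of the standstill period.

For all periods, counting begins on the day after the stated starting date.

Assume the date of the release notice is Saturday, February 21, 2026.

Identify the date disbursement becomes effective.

April 28, 2026

Adding 21 calendar days to February 21, 2026 gives March 14, 2026, which is the last day of the objection period.
The last day of the standstill period: March 14, 2026 + 15 days = March 29, 2026.
Adding 30 calendar days to March 29, 2026 gives April 28, 2026, which is the date disbursement becomes effective.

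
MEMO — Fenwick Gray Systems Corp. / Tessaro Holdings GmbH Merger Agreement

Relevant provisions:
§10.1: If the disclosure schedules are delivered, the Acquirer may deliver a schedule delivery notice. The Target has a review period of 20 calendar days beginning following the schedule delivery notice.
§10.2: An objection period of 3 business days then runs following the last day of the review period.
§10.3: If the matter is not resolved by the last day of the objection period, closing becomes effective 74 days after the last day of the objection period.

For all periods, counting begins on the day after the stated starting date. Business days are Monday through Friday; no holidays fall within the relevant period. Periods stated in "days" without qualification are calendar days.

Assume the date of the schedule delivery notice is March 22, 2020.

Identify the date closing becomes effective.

June 28, 2020

Adding 20 calendar days to March 22, 2020 gives April 11, 2020, which is the last day of the review period.
The last day of the objection period: 3 business days after Saturday, April 11, 2020, skipping weekends — Apr 13, Apr 14, Apr 15 — lands on Wednesday, April 15, 2020.
Adding 74 calendar days to April 15, 2020 gives June 28, 2020, which is the date closing becomes effective.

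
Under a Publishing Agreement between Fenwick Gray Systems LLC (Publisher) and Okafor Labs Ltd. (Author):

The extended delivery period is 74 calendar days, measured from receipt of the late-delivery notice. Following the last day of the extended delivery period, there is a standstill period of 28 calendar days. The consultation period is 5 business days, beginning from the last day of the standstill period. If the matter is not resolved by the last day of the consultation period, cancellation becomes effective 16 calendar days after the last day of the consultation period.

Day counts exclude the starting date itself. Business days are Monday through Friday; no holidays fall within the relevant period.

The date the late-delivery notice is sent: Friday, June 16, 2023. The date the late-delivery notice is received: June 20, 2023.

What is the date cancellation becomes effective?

October 22, 2023

The last day of the extended delivery period: June 20, 2023 + 74 days = September 2, 2023.
The last day of the standstill period: 28 calendar days after September 2, 2023 is September 30, 2023.
The last day of the consultation period: counting 5 business days from Saturday, September 30, 2023 (Oct 2, Oct 3, Oct 4, Oct 5, Oct 6, skipping weekends) reaches Friday, October 6, 2023.
The date cancellation becomes effective: October 6, 2023 + 16 days = October 22, 2023.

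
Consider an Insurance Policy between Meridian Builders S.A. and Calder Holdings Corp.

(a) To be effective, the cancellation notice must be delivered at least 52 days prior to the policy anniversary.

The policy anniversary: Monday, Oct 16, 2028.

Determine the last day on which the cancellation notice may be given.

Aug 25, 2028

Oct 16, 2028 minus 52 days is Aug 25, 2028.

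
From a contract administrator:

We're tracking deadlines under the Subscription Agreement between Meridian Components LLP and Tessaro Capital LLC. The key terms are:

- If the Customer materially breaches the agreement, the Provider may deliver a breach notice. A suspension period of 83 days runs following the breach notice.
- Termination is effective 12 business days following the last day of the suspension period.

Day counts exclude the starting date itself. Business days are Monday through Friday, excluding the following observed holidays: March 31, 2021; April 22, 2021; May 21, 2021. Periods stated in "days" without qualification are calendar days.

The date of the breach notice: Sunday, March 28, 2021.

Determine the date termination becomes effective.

July 6, 2021

The last day of the suspension period: 83 calendar days after March 28, 2021 is June 19, 2021.
The date termination becomes effective: 12 business days after Saturday, June 19, 2021, skipping weekends — Jun 21, Jun 22, Jun 23, Jun 24, …, Jul 2, Jul 5, Jul 6 — lands on Tuesday, July 6, 2021.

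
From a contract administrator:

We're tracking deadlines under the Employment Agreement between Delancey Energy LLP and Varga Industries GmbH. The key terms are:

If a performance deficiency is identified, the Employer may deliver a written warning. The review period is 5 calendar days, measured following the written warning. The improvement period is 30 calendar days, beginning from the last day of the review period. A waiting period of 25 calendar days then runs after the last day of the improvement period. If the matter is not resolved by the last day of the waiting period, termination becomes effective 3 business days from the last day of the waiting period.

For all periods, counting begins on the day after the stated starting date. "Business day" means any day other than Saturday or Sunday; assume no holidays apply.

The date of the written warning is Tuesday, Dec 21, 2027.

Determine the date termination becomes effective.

The last day of the review period: Dec 21, 2027 + 5 days = Dec 26, 2027.
Adding 30 calendar days to Dec 26, 2027 gives Jan 25, 2028, which is the last day of the improvement period.
Adding 25 calendar days to Jan 25, 2028 gives Feb 19, 2028, which is the last day of the waiting period.
The date termination becomes effective: counting 3 business days from Saturday, Feb 19, 2028 (Feb 21, Feb 22, Feb 23, skipping weekends) reaches Wednesday, Feb 23, 2028.

Feb 23, 2028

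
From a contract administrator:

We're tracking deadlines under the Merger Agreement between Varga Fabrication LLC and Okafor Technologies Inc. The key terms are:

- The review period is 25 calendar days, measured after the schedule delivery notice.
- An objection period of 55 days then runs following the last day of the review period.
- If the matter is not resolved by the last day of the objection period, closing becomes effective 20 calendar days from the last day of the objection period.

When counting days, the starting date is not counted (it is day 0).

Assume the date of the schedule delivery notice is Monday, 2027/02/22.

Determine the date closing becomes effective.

The last day of the review period: 25 calendar days after 2027/02/22 is 2027/03/19.
The last day of the objection period: 55 calendar days after 2027/03/19 is 2027/05/13.
The date closing becomes effective: 2027/05/13 + 20 days = 2027/06/02.

2027/06/02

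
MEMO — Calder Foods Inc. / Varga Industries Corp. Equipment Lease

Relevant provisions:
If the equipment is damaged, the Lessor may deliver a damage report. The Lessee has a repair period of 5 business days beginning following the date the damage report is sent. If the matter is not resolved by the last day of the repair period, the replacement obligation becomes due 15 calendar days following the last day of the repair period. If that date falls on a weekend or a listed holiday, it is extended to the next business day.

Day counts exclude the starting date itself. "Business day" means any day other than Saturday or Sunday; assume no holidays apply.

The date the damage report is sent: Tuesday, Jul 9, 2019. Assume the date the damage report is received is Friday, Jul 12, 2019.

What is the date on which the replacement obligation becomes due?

Jul 31, 2019

The last day of the repair period: counting 5 business days from Tuesday, Jul 9, 2019 (Jul 10, Jul 11, Jul 12, Jul 15, Jul 16, skipping weekends) reaches Tuesday, Jul 16, 2019.
The date on which the replacement obligation becomes due: 15 calendar days after Jul 16, 2019 is Jul 31, 2019. Jul 31, 2019 is a Wednesday, so no roll-forward applies.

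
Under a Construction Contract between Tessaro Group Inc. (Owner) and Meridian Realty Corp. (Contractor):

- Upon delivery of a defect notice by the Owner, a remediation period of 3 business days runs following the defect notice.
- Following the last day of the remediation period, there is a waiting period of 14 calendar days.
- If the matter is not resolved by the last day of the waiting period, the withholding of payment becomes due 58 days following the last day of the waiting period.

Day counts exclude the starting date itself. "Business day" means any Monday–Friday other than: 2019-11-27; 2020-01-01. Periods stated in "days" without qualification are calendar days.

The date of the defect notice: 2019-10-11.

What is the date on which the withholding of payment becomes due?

2019-12-27

The last day of the remediation period: counting 3 business days from Friday, 2019-10-11 (Oct 14, Oct 15, Oct 16, skipping weekends) reaches Wednesday, 2019-10-16.
The last day of the waiting period: 14 calendar days after 2019-10-16 is 2019-10-30.
The date on which the withholding of payment becomes due: 58 calendar days after 2019-10-30 is 2019-12-27.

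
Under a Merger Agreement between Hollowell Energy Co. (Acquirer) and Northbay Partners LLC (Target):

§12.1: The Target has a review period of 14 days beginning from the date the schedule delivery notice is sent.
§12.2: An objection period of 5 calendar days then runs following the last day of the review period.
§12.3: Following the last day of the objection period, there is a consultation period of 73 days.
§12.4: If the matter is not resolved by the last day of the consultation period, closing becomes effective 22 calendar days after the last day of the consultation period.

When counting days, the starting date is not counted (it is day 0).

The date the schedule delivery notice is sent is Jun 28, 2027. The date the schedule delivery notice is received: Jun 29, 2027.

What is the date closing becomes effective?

The last day of the review period: Jun 28, 2027 + 14 days = Jul 12, 2027.
The last day of the objection period: 5 calendar days after Jul 12, 2027 is Jul 17, 2027.
The last day of the consultation period: 73 calendar days after Jul 17, 2027 is Sep 28, 2027.
The date closing becomes effective: Sep 28, 2027 + 22 days = Oct 20, 2027.

Oct 20, 2027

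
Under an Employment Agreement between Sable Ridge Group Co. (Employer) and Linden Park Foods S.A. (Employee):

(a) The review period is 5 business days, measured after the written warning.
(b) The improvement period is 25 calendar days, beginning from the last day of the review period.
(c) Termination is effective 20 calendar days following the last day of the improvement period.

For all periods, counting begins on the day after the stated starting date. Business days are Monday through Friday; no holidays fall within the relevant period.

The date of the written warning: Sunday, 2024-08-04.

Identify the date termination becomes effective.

The last day of the review period: counting 5 business days from Sunday, 2024-08-04 (Aug 5, Aug 6, Aug 7, Aug 8, Aug 9, skipping weekends) reaches Friday, 2024-08-09.
Adding 25 calendar days to 2024-08-09 gives 2024-09-03, which is the last day of the improvement period.
The date termination becomes effective: 2024-09-03 + 20 days = 2024-09-23.

2024-09-23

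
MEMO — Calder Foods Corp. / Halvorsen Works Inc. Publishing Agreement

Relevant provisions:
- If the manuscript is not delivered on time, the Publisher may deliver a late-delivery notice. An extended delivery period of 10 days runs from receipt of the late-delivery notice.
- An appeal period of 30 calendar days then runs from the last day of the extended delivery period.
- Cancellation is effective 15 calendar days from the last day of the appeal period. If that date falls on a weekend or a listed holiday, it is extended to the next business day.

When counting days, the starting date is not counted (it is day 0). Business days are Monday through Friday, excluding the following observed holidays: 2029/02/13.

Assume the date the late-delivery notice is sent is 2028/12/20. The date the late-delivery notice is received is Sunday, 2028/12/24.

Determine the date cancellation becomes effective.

2029/02/19

The last day of the extended delivery period: 10 calendar days after 2028/12/24 is 2029/01/03.
The last day of the appeal period: 30 calendar days after 2029/01/03 is 2029/02/02.
The date cancellation becomes effective: 2029/02/02 + 15 days = 2029/02/17. That falls on a Saturday, so it rolls to the next business day, Monday, 2029/02/19.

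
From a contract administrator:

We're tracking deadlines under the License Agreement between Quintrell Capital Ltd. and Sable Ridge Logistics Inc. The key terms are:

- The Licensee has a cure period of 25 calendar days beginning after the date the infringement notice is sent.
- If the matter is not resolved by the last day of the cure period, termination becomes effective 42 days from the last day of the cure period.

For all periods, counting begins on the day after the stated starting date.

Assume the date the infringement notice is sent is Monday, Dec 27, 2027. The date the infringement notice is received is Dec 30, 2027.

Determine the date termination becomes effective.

The last day of the cure period: Dec 27, 2027 + 25 days = Jan 21, 2028.
The date termination becomes effective: 42 calendar days after Jan 21, 2028 is Mar 3, 2028.

Mar 3, 2028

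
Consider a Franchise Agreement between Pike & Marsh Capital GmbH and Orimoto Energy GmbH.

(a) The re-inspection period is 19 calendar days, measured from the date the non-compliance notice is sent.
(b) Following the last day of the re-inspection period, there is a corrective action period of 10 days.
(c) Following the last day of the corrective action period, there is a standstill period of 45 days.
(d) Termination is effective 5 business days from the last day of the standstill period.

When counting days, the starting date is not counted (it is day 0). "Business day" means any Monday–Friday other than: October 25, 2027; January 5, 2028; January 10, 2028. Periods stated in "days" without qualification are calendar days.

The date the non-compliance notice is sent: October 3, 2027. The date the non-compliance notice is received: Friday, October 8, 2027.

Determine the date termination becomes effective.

The last day of the re-inspection period: 19 calendar days after October 3, 2027 is October 22, 2027.
Adding 10 calendar days to October 22, 2027 gives November 1, 2027, which is the last day of the corrective action period.
The last day of the standstill period: November 1, 2027 + 45 days = December 16, 2027.
The date termination becomes effective: 5 business days after Thursday, December 16, 2027, skipping weekends — Dec 17, Dec 20, Dec 21, Dec 22, Dec 23 — lands on Thursday, December 23, 2027.

December 23, 2027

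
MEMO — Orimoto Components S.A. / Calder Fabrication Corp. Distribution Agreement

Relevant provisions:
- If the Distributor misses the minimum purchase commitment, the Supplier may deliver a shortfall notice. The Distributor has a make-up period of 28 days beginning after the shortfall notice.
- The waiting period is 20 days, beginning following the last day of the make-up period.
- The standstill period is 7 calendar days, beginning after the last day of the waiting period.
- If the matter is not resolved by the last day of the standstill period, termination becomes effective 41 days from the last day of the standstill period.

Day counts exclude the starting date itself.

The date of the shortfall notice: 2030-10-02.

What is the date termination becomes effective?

The last day of the make-up period: 28 calendar days after 2030-10-02 is 2030-10-30.
The last day of the waiting period: 20 calendar days after 2030-10-30 is 2030-11-19.
Adding 7 calendar days to 2030-11-19 gives 2030-11-26, which is the last day of the standstill period.
The date termination becomes effective: 2030-11-26 + 41 days = 2031-01-06.

2031-01-06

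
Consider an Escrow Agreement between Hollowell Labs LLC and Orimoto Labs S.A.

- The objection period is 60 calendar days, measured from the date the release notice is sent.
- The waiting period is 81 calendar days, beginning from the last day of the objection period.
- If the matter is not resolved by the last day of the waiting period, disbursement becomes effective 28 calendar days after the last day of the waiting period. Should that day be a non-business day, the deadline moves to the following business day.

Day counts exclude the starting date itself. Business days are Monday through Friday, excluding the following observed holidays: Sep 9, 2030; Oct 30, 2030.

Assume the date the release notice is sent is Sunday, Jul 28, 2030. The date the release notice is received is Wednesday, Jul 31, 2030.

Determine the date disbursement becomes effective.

Adding 60 calendar days to Jul 28, 2030 gives Sep 26, 2030, which is the last day of the objection period.
Adding 81 calendar days to Sep 26, 2030 gives Dec 16, 2030, which is the last day of the waiting period.
The date disbursement becomes effective: 28 calendar days after Dec 16, 2030 is Jan 13, 2031. Jan 13, 2031 is a Monday and is not a listed holiday, so no roll-forward applies.

Jan 13, 2031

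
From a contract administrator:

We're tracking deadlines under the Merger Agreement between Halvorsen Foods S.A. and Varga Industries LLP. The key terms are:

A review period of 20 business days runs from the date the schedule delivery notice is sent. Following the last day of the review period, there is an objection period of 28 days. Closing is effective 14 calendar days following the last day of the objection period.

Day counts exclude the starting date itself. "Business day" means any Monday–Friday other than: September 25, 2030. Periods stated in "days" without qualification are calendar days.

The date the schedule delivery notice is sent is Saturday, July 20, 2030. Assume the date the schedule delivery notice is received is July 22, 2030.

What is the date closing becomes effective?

The last day of the review period: 20 business days after Saturday, July 20, 2030, skipping weekends — Jul 22, Jul 23, Jul 24, Jul 25, …, Aug 14, Aug 15, Aug 16 — lands on Friday, August 16, 2030.
Adding 28 calendar days to August 16, 2030 gives September 13, 2030, which is the last day of the objection period.
The date closing becomes effective: 14 calendar days after September 13, 2030 is September 27, 2030.

September 27, 2030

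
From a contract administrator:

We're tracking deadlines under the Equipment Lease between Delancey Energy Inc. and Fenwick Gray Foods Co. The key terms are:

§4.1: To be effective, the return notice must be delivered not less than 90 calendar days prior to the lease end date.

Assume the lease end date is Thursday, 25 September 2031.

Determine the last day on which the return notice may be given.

25 September 2031 minus 90 days is 27 June 2031.

27 June 2031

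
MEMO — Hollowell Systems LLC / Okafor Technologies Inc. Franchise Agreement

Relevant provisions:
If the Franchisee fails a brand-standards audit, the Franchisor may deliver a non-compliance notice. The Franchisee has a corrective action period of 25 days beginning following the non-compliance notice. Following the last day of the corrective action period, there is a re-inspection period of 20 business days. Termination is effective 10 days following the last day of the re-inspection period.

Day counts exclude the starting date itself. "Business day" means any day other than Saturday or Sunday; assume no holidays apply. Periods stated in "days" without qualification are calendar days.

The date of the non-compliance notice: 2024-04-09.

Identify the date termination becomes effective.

The last day of the corrective action period: 2024-04-09 + 25 days = 2024-05-04.
The last day of the re-inspection period: 20 business days after Saturday, 2024-05-04, skipping weekends — May 6, May 7, May 8, May 9, …, May 29, May 30, May 31 — lands on Friday, 2024-05-31.
The date termination becomes effective: 2024-05-31 + 10 days = 2024-06-10.

2024-06-10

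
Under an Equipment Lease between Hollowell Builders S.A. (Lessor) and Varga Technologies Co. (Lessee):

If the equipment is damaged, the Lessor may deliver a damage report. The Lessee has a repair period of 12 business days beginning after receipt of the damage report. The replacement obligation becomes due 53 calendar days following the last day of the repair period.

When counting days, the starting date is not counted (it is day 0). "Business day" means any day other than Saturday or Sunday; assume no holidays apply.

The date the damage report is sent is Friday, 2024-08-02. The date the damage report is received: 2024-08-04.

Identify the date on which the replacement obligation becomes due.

2024-10-12

The last day of the repair period: 12 business days after Sunday, 2024-08-04, skipping weekends — Aug 5, Aug 6, Aug 7, Aug 8, …, Aug 16, Aug 19, Aug 20 — lands on Tuesday, 2024-08-20.
The date on which the replacement obligation becomes due: 2024-08-20 + 53 days = 2024-10-12.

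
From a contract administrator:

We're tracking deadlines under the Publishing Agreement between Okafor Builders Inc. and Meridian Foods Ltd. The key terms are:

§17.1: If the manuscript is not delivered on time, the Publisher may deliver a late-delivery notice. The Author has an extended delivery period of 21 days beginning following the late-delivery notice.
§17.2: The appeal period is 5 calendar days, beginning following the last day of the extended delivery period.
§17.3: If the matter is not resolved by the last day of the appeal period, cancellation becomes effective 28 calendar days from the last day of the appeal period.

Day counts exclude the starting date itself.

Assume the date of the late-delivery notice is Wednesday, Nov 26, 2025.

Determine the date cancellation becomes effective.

The last day of the extended delivery period: Nov 26, 2025 + 21 days = Dec 17, 2025.
Adding 5 calendar days to Dec 17, 2025 gives Dec 22, 2025, which is the last day of the appeal period.
The date cancellation becomes effective: 28 calendar days after Dec 22, 2025 is Jan 19, 2026.

Jan 19, 2026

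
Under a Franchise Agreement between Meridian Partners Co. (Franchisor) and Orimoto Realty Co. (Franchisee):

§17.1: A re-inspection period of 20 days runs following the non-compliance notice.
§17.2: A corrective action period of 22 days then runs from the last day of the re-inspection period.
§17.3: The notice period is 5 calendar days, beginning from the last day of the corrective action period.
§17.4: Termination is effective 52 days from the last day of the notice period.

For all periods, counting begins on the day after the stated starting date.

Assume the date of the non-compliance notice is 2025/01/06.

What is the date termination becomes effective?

2025/04/15

Adding 20 calendar days to 2025/01/06 gives 2025/01/26, which is the last day of the re-inspection period.
The last day of the corrective action period: 2025/01/26 + 22 days = 2025/02/17.
The last day of the notice period: 2025/02/17 + 5 days = 2025/02/22.
The date termination becomes effective: 52 calendar days after 2025/02/22 is 2025/04/15.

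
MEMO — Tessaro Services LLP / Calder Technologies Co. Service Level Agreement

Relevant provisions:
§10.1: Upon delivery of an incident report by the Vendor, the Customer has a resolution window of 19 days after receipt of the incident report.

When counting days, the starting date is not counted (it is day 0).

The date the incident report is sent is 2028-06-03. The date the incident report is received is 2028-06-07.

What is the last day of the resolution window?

2028-06-26

The last day of the resolution window: 2028-06-07 + 19 days = 2028-06-26.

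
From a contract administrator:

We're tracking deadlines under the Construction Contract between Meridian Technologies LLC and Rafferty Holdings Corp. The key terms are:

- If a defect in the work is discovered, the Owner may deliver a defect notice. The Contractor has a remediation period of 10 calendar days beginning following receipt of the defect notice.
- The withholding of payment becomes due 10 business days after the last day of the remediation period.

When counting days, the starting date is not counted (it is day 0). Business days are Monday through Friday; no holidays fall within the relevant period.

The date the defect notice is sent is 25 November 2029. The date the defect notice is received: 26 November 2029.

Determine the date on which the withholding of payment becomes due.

20 December 2029

Adding 10 calendar days to 26 November 2029 gives 6 December 2029, which is the last day of the remediation period.
From Thursday, 6 December 2029, 10 business days (Dec 7, Dec 10, Dec 11, Dec 12, Dec 13, Dec 14, Dec 17, Dec 18, Dec 19, Dec 20, skipping weekends) brings us to Thursday, 20 December 2029, which is the date on which the withholding of payment becomes due.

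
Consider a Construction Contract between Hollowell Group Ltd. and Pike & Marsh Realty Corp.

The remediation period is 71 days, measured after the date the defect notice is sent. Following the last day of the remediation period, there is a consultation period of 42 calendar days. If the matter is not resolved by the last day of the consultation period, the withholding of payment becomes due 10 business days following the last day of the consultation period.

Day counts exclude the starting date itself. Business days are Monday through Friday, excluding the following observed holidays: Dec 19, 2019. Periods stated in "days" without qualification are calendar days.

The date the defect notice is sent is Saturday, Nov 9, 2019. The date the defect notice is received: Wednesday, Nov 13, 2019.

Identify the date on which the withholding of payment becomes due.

Mar 13, 2020

The last day of the remediation period: 71 calendar days after Nov 9, 2019 is Jan 19, 2020.
The last day of the consultation period: 42 calendar days after Jan 19, 2020 is Mar 1, 2020.
The date on which the withholding of payment becomes due: 10 business days after Sunday, Mar 1, 2020, skipping weekends — Mar 2, Mar 3, Mar 4, Mar 5, Mar 6, Mar 9, Mar 10, Mar 11, Mar 12, Mar 13 — lands on Friday, Mar 13, 2020.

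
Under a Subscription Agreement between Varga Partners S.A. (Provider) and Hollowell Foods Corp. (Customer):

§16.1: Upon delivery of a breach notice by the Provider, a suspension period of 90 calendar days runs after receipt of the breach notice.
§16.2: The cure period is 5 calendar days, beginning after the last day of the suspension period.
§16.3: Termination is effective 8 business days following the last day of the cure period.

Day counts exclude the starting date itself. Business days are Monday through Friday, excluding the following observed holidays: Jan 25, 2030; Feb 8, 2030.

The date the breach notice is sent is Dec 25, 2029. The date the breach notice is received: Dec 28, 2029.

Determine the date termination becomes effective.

Apr 12, 2030

The last day of the suspension period: Dec 28, 2029 + 90 days = Mar 28, 2030.
Adding 5 calendar days to Mar 28, 2030 gives Apr 2, 2030, which is the last day of the cure period.
From Tuesday, Apr 2, 2030, 8 business days (Apr 3, Apr 4, Apr 5, Apr 8, Apr 9, Apr 10, Apr 11, Apr 12, skipping weekends) brings us to Friday, Apr 12, 2030, which is the date termination becomes effective.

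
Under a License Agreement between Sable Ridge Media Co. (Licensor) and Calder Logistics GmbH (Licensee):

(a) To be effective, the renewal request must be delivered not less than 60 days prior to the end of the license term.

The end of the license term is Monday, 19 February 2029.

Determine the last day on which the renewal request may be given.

19 February 2029 minus 60 days is 21 December 2028.

21 December 2028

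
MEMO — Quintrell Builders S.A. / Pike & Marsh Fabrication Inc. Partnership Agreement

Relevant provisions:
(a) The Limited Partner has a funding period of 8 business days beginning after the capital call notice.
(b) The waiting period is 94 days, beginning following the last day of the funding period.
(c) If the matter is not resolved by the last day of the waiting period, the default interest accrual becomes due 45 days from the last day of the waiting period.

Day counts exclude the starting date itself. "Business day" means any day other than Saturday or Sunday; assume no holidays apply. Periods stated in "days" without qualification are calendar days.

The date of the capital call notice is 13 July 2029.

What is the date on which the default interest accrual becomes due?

The last day of the funding period: counting 8 business days from Friday, 13 July 2029 (Jul 16, Jul 17, Jul 18, Jul 19, Jul 20, Jul 23, Jul 24, Jul 25, skipping weekends) reaches Wednesday, 25 July 2029.
The last day of the waiting period: 94 calendar days after 25 July 2029 is 27 October 2029.
The date on which the default interest accrual becomes due: 27 October 2029 + 45 days = 11 December 2029.

11 December 2029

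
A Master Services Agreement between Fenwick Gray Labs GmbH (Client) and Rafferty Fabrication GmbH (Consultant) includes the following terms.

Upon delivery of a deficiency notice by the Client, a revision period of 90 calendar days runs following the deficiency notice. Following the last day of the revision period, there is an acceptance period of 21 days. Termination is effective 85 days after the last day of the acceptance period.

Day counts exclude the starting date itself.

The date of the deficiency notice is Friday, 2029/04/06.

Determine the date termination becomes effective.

The last day of the revision period: 90 calendar days after 2029/04/06 is 2029/07/05.
Adding 21 calendar days to 2029/07/05 gives 2029/07/26, which is the last day of the acceptance period.
The date termination becomes effective: 85 calendar days after 2029/07/26 is 2029/10/19.

2029/10/19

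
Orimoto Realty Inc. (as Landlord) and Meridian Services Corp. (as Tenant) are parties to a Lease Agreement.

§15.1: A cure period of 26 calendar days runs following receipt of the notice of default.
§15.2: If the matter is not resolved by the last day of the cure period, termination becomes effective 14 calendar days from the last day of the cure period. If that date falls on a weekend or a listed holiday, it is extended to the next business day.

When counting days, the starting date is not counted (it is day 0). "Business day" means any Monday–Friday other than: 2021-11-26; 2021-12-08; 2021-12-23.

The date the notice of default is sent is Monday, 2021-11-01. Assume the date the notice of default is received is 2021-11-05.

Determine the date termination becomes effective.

2021-12-15

Adding 26 calendar days to 2021-11-05 gives 2021-12-01, which is the last day of the cure period.
Adding 14 calendar days to 2021-12-01 gives 2021-12-15, which is the date termination becomes effective. 2021-12-15 is a Wednesday and is not a listed holiday, so no roll-forward applies.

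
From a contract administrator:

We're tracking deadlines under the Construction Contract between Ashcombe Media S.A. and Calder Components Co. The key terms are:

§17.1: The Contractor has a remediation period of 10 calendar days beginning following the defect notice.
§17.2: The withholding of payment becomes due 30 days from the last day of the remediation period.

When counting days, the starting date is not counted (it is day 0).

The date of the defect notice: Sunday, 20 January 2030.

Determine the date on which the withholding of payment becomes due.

1 March 2030

The last day of the remediation period: 20 January 2030 + 10 days = 30 January 2030.
The date on which the withholding of payment becomes due: 30 calendar days after 30 January 2030 is 1 March 2030.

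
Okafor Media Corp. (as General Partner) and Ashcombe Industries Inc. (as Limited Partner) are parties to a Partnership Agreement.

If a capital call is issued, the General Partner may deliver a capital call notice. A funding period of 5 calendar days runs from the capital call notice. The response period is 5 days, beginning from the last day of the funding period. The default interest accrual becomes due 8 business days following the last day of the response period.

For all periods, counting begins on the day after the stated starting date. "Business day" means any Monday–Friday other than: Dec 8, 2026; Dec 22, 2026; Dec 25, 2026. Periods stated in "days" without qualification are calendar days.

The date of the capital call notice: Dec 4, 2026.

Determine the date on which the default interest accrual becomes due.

Dec 28, 2026

The last day of the funding period: 5 calendar days after Dec 4, 2026 is Dec 9, 2026.
The last day of the response period: Dec 9, 2026 + 5 days = Dec 14, 2026.
From Monday, Dec 14, 2026, 8 business days (Dec 15, Dec 16, Dec 17, Dec 18, Dec 21, Dec 23, Dec 24, Dec 28, skipping weekends and the listed holidays on Dec 22, Dec 25) brings us to Monday, Dec 28, 2026, which is the date on which the default interest accrual becomes due.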